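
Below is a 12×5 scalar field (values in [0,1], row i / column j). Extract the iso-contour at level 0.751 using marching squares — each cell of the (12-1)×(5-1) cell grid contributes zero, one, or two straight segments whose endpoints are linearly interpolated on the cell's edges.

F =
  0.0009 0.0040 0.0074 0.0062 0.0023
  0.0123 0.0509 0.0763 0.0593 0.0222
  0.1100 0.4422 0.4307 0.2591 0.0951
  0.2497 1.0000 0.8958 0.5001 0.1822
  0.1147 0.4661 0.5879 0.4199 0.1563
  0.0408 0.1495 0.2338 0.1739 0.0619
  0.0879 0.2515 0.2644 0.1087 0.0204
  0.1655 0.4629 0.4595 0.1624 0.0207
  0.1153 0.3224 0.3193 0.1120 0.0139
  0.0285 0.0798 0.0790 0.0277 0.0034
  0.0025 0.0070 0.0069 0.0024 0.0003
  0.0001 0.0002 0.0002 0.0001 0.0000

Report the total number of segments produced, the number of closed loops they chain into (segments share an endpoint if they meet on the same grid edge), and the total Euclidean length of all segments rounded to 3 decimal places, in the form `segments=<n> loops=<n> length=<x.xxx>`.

segments=6 loops=1 length=4.214

cell (2,0): code 0100 → (2.554,1.000)–(3.000,0.668)
cell (2,1): code 1100 → (2.689,2.000)–(2.554,1.000)
cell (2,2): code 1000 → (3.000,2.366)–(2.689,2.000)
cell (3,0): code 0010 → (3.000,0.668)–(3.466,1.000)
cell (3,1): code 0011 → (3.466,1.000)–(3.470,2.000)
cell (3,2): code 0001 → (3.470,2.000)–(3.000,2.366)
total: 6 segments, chained into 1 closed loop(s), length Σ = 4.214066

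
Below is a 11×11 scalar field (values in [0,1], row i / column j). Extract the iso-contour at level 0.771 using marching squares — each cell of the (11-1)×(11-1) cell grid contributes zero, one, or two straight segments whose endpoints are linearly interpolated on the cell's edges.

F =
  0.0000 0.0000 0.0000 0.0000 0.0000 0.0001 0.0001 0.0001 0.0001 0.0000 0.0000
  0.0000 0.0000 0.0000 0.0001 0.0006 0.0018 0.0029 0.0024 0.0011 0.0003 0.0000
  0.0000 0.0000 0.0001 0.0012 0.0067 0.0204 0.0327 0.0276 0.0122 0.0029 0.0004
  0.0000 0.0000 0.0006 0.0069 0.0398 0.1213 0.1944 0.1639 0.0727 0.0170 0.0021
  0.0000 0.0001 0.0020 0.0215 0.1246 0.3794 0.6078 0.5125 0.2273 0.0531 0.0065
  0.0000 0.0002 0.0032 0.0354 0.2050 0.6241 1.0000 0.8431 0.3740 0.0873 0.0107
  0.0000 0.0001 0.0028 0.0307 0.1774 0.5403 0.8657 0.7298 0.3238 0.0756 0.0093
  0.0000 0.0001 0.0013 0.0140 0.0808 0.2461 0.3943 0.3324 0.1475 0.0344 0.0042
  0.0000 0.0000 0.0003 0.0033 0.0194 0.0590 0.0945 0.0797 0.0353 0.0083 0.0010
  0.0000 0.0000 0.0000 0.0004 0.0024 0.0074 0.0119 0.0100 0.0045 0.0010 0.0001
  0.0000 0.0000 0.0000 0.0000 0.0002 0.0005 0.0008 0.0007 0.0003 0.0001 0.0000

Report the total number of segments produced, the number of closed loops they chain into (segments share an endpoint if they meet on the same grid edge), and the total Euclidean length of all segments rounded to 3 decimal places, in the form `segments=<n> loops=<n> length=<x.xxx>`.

segments=8 loops=1 length=5.432

cell (4,5): code 0100 → (4.416,6.000)–(5.000,5.391)
cell (4,6): code 1100 → (4.782,7.000)–(4.416,6.000)
cell (4,7): code 1000 → (5.000,7.154)–(4.782,7.000)
cell (5,5): code 0110 → (5.000,5.391)–(6.000,5.709)
cell (5,6): code 1011 → (6.000,6.697)–(5.636,7.000)
cell (5,7): code 0001 → (5.636,7.000)–(5.000,7.154)
cell (6,5): code 0010 → (6.000,5.709)–(6.201,6.000)
cell (6,6): code 0001 → (6.201,6.000)–(6.000,6.697)
total: 8 segments, chained into 1 closed loop(s), length Σ = 5.431782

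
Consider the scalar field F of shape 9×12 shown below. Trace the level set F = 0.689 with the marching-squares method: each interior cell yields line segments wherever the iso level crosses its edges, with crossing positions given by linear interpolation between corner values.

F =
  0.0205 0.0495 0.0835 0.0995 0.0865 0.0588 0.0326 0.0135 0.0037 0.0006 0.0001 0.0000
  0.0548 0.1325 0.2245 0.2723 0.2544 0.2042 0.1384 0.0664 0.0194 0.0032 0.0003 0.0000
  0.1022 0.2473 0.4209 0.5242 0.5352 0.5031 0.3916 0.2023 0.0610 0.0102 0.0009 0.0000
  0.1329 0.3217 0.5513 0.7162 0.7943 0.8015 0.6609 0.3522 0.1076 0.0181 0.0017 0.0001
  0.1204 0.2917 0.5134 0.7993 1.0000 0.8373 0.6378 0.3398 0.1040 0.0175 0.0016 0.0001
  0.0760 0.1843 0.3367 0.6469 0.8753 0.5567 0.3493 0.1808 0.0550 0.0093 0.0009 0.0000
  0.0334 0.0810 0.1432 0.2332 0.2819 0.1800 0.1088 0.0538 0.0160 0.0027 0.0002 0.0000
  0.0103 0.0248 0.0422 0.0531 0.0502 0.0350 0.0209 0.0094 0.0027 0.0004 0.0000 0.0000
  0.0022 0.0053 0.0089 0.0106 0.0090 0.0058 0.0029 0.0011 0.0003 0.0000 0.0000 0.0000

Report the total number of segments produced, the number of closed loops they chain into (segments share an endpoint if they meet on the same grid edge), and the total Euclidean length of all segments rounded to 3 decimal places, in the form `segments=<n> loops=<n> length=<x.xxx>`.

cell (2,2): code 0100 → (2.858,3.000)–(3.000,2.835)
cell (2,3): code 1100 → (2.594,4.000)–(2.858,3.000)
cell (2,4): code 1100 → (2.623,5.000)–(2.594,4.000)
cell (2,5): code 1000 → (3.000,5.800)–(2.623,5.000)
cell (3,2): code 0110 → (3.000,2.835)–(4.000,2.614)
cell (3,5): code 1001 → (4.000,5.743)–(3.000,5.800)
cell (4,2): code 0010 → (4.000,2.614)–(4.724,3.000)
cell (4,3): code 0111 → (4.724,3.000)–(5.000,3.184)
cell (4,4): code 1011 → (5.000,4.585)–(4.529,5.000)
cell (4,5): code 0001 → (4.529,5.000)–(4.000,5.743)
cell (5,3): code 0010 → (5.000,3.184)–(5.314,4.000)
cell (5,4): code 0001 → (5.314,4.000)–(5.000,4.585)
total: 12 segments, chained into 1 closed loop(s), length Σ = 9.392870

segments=12 loops=1 length=9.393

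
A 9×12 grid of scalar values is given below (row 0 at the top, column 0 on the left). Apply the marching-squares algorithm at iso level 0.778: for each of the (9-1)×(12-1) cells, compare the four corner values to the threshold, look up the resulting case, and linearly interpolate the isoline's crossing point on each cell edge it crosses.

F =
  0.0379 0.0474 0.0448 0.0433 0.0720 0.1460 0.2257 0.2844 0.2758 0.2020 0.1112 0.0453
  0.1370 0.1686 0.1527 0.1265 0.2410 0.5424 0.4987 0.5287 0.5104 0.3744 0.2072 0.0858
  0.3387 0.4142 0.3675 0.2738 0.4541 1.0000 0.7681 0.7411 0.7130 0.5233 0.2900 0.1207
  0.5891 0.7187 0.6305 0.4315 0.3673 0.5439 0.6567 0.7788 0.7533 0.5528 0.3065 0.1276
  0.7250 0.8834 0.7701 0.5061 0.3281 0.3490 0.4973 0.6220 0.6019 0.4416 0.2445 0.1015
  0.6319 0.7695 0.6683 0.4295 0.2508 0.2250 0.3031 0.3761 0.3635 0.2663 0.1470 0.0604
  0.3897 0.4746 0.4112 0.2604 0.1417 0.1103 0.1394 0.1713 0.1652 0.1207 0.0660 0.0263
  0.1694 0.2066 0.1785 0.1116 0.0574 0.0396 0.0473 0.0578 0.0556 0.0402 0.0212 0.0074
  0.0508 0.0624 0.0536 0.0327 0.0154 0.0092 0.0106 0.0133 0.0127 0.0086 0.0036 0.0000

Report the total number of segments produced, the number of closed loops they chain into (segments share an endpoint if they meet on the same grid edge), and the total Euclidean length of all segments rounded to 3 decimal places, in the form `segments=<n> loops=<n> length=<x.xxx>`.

cell (1,4): code 0100 → (1.515,5.000)–(2.000,4.593)
cell (1,5): code 1000 → (2.000,5.957)–(1.515,5.000)
cell (2,4): code 0010 → (2.000,4.593)–(2.487,5.000)
cell (2,5): code 0001 → (2.487,5.000)–(2.000,5.957)
cell (2,6): code 0100 → (2.979,7.000)–(3.000,6.993)
cell (2,7): code 1000 → (3.000,7.031)–(2.979,7.000)
cell (3,0): code 0100 → (3.360,1.000)–(4.000,0.335)
cell (3,1): code 1000 → (4.000,1.930)–(3.360,1.000)
cell (3,6): code 0010 → (3.000,6.993)–(3.005,7.000)
cell (3,7): code 0001 → (3.005,7.000)–(3.000,7.031)
cell (4,0): code 0010 → (4.000,0.335)–(4.925,1.000)
cell (4,1): code 0001 → (4.925,1.000)–(4.000,1.930)
total: 12 segments, chained into 3 closed loop(s), length Σ = 8.018891

segments=12 loops=3 length=8.019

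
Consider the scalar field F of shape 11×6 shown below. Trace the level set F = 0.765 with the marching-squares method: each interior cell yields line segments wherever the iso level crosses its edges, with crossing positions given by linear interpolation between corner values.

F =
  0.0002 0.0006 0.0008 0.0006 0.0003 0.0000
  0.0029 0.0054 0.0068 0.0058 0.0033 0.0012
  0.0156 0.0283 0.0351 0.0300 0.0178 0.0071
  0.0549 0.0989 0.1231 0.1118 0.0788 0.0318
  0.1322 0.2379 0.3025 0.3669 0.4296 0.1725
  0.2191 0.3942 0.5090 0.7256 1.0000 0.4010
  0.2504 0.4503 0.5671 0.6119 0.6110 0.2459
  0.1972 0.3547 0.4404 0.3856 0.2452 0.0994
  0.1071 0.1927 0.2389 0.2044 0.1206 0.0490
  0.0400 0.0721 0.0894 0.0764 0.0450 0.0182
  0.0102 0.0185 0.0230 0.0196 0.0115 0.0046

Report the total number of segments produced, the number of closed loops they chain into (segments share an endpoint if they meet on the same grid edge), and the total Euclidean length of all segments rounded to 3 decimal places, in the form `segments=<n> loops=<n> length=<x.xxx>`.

cell (4,3): code 0100 → (4.588,4.000)–(5.000,3.144)
cell (4,4): code 1000 → (5.000,4.392)–(4.588,4.000)
cell (5,3): code 0010 → (5.000,3.144)–(5.604,4.000)
cell (5,4): code 0001 → (5.604,4.000)–(5.000,4.392)
total: 4 segments, chained into 1 closed loop(s), length Σ = 3.287633

segments=4 loops=1 length=3.288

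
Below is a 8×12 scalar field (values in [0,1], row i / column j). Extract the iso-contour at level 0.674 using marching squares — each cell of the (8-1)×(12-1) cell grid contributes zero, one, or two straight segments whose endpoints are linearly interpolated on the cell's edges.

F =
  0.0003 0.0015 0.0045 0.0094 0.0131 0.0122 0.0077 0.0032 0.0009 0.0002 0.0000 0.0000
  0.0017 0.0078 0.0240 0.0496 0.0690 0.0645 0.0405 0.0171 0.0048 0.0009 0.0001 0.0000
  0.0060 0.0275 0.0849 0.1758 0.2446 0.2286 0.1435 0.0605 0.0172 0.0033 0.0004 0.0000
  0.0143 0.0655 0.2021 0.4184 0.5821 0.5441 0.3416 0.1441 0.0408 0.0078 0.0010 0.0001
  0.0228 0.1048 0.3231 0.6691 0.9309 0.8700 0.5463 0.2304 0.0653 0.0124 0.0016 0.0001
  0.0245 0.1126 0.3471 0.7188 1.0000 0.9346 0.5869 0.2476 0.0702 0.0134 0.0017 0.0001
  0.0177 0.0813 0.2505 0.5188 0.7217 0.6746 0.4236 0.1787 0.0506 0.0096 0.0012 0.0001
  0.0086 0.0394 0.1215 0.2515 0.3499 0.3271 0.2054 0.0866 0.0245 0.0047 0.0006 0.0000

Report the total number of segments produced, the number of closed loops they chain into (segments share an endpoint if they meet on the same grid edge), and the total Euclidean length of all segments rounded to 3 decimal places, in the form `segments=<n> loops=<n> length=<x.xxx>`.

segments=12 loops=1 length=8.981

cell (3,3): code 0100 → (3.263,4.000)–(4.000,3.019)
cell (3,4): code 1100 → (3.399,5.000)–(3.263,4.000)
cell (3,5): code 1000 → (4.000,5.605)–(3.399,5.000)
cell (4,2): code 0100 → (4.099,3.000)–(5.000,2.879)
cell (4,3): code 1110 → (4.000,3.019)–(4.099,3.000)
cell (4,5): code 1001 → (5.000,5.749)–(4.000,5.605)
cell (5,2): code 0010 → (5.000,2.879)–(5.224,3.000)
cell (5,3): code 0111 → (5.224,3.000)–(6.000,3.765)
cell (5,5): code 1001 → (6.000,5.002)–(5.000,5.749)
cell (6,3): code 0010 → (6.000,3.765)–(6.128,4.000)
cell (6,4): code 0011 → (6.128,4.000)–(6.002,5.000)
cell (6,5): code 0001 → (6.002,5.000)–(6.000,5.002)
total: 12 segments, chained into 1 closed loop(s), length Σ = 8.980541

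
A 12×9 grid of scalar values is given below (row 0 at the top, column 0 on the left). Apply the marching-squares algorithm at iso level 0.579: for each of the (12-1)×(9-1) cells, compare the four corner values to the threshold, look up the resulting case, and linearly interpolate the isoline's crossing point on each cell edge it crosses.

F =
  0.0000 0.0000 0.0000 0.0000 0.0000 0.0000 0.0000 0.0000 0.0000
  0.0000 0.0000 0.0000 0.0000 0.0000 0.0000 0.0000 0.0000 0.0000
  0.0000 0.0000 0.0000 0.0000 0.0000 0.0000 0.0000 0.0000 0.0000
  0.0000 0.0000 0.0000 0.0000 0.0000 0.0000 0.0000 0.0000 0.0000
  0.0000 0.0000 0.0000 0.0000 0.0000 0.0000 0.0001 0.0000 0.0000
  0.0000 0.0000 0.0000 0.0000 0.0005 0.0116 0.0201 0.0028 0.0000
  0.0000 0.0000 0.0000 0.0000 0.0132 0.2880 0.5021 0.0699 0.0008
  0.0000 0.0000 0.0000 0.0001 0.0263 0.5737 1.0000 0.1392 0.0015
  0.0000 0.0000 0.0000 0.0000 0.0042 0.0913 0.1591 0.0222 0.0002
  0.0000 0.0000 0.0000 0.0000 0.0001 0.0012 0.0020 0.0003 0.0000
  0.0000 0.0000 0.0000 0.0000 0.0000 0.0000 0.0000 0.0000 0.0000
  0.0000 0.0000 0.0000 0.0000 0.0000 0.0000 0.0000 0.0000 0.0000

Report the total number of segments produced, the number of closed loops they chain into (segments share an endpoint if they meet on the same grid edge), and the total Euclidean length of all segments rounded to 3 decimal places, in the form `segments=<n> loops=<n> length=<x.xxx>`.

cell (6,5): code 0100 → (6.154,6.000)–(7.000,5.012)
cell (6,6): code 1000 → (7.000,6.489)–(6.154,6.000)
cell (7,5): code 0010 → (7.000,5.012)–(7.501,6.000)
cell (7,6): code 0001 → (7.501,6.000)–(7.000,6.489)
total: 4 segments, chained into 1 closed loop(s), length Σ = 4.084023

segments=4 loops=1 length=4.084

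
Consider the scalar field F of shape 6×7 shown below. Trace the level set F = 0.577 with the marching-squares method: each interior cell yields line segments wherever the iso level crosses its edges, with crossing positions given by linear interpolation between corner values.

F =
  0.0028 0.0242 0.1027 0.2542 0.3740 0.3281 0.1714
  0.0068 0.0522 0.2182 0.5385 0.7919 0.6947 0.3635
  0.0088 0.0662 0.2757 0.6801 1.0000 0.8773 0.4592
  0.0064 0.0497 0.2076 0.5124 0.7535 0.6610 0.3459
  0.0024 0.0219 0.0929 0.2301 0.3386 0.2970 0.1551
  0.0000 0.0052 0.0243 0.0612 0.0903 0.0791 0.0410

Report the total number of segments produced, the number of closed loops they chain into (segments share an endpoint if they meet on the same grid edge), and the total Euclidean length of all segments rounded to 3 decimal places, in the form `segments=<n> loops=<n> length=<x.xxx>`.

cell (0,3): code 0100 → (0.486,4.000)–(1.000,3.152)
cell (0,4): code 1100 → (0.679,5.000)–(0.486,4.000)
cell (0,5): code 1000 → (1.000,5.355)–(0.679,5.000)
cell (1,2): code 0100 → (1.272,3.000)–(2.000,2.745)
cell (1,3): code 1110 → (1.000,3.152)–(1.272,3.000)
cell (1,5): code 1001 → (2.000,5.718)–(1.000,5.355)
cell (2,2): code 0010 → (2.000,2.745)–(2.615,3.000)
cell (2,3): code 0111 → (2.615,3.000)–(3.000,3.268)
cell (2,5): code 1001 → (3.000,5.267)–(2.000,5.718)
cell (3,3): code 0010 → (3.000,3.268)–(3.425,4.000)
cell (3,4): code 0011 → (3.425,4.000)–(3.231,5.000)
cell (3,5): code 0001 → (3.231,5.000)–(3.000,5.267)
total: 12 segments, chained into 1 closed loop(s), length Σ = 9.086029

segments=12 loops=1 length=9.086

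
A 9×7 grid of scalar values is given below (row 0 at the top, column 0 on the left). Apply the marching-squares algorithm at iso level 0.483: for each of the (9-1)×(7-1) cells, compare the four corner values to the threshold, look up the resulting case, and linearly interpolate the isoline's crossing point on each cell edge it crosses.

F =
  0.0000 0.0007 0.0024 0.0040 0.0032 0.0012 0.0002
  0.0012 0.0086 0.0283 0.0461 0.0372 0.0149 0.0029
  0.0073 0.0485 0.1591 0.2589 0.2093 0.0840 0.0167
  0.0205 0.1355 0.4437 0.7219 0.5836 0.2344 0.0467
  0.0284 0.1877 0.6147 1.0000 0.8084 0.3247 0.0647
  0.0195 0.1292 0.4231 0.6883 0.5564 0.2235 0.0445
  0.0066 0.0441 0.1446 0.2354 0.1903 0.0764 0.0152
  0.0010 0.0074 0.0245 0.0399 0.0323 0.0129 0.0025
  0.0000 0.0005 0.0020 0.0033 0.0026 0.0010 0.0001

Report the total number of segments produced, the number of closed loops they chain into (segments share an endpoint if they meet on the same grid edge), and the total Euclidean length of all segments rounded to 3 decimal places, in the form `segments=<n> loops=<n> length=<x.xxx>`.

segments=12 loops=1 length=9.060

cell (2,2): code 0100 → (2.484,3.000)–(3.000,2.141)
cell (2,3): code 1100 → (2.731,4.000)–(2.484,3.000)
cell (2,4): code 1000 → (3.000,4.288)–(2.731,4.000)
cell (3,1): code 0100 → (3.230,2.000)–(4.000,1.692)
cell (3,2): code 1110 → (3.000,2.141)–(3.230,2.000)
cell (3,4): code 1001 → (4.000,4.673)–(3.000,4.288)
cell (4,1): code 0010 → (4.000,1.692)–(4.687,2.000)
cell (4,2): code 0111 → (4.687,2.000)–(5.000,2.226)
cell (4,4): code 1001 → (5.000,4.220)–(4.000,4.673)
cell (5,2): code 0010 → (5.000,2.226)–(5.453,3.000)
cell (5,3): code 0011 → (5.453,3.000)–(5.200,4.000)
cell (5,4): code 0001 → (5.200,4.000)–(5.000,4.220)
total: 12 segments, chained into 1 closed loop(s), length Σ = 9.059910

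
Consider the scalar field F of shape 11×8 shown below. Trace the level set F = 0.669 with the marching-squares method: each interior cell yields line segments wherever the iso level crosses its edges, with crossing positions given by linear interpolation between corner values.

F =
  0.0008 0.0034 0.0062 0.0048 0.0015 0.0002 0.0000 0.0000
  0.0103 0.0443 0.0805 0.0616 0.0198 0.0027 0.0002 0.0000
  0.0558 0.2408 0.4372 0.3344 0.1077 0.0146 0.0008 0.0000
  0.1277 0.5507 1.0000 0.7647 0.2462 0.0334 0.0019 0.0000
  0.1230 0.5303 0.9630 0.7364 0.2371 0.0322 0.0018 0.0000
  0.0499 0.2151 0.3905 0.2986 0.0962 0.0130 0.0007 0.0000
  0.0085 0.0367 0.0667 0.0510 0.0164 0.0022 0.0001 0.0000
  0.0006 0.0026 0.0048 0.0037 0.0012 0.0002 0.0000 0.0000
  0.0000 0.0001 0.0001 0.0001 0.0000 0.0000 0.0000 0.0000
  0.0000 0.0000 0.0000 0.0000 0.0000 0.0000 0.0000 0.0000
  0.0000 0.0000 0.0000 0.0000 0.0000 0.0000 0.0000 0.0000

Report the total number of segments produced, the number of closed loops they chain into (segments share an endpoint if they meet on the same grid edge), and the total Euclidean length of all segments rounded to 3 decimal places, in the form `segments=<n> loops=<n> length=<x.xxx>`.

cell (2,1): code 0100 → (2.412,2.000)–(3.000,1.263)
cell (2,2): code 1100 → (2.778,3.000)–(2.412,2.000)
cell (2,3): code 1000 → (3.000,3.185)–(2.778,3.000)
cell (3,1): code 0110 → (3.000,1.263)–(4.000,1.321)
cell (3,3): code 1001 → (4.000,3.135)–(3.000,3.185)
cell (4,1): code 0010 → (4.000,1.321)–(4.514,2.000)
cell (4,2): code 0011 → (4.514,2.000)–(4.154,3.000)
cell (4,3): code 0001 → (4.154,3.000)–(4.000,3.135)
total: 8 segments, chained into 1 closed loop(s), length Σ = 6.418460

segments=8 loops=1 length=6.418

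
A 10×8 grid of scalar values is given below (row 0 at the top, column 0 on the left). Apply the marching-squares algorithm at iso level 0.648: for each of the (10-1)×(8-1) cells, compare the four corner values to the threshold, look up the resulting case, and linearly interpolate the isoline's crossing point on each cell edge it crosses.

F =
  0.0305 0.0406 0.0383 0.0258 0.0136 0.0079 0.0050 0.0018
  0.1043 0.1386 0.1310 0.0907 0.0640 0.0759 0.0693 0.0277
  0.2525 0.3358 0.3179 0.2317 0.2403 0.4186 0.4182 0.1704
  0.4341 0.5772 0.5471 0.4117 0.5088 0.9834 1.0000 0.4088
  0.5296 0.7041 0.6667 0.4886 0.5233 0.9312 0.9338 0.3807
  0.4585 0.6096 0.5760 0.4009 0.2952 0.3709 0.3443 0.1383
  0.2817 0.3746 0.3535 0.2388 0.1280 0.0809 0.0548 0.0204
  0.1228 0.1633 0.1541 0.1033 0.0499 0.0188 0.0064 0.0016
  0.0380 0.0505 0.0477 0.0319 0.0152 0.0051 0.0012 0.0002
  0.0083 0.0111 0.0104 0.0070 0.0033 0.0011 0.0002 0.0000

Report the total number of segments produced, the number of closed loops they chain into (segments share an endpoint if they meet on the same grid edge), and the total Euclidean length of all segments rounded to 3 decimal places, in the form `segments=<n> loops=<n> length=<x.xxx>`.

cell (2,4): code 0100 → (2.406,5.000)–(3.000,4.293)
cell (2,5): code 1100 → (2.395,6.000)–(2.406,5.000)
cell (2,6): code 1000 → (3.000,6.595)–(2.395,6.000)
cell (3,0): code 0100 → (3.558,1.000)–(4.000,0.679)
cell (3,1): code 1100 → (3.844,2.000)–(3.558,1.000)
cell (3,2): code 1000 → (4.000,2.105)–(3.844,2.000)
cell (3,4): code 0110 → (3.000,4.293)–(4.000,4.306)
cell (3,6): code 1001 → (4.000,6.517)–(3.000,6.595)
cell (4,0): code 0010 → (4.000,0.679)–(4.594,1.000)
cell (4,1): code 0011 → (4.594,1.000)–(4.206,2.000)
cell (4,2): code 0001 → (4.206,2.000)–(4.000,2.105)
cell (4,4): code 0010 → (4.000,4.306)–(4.505,5.000)
cell (4,5): code 0011 → (4.505,5.000)–(4.485,6.000)
cell (4,6): code 0001 → (4.485,6.000)–(4.000,6.517)
total: 14 segments, chained into 2 closed loop(s), length Σ = 11.096611

segments=14 loops=2 length=11.097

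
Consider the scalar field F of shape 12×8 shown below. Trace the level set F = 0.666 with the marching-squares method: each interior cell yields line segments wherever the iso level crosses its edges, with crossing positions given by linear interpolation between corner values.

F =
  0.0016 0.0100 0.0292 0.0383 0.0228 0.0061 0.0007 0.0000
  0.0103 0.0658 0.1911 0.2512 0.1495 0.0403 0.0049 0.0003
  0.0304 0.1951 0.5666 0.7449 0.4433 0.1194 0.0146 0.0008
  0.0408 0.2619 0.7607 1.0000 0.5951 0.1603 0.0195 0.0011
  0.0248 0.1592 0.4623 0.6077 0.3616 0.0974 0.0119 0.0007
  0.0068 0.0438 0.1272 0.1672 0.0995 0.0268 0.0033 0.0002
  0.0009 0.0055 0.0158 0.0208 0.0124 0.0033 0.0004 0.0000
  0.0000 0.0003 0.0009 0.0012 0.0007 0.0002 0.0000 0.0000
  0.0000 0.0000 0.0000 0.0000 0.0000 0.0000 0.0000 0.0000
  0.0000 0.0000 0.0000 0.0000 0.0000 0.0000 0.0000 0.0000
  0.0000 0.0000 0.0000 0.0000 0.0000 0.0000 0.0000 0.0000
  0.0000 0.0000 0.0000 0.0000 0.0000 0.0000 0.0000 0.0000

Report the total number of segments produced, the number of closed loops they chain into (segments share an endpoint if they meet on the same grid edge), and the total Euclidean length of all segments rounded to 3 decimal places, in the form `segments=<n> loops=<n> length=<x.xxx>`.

segments=8 loops=1 length=5.894

cell (1,2): code 0100 → (1.840,3.000)–(2.000,2.557)
cell (1,3): code 1000 → (2.000,3.262)–(1.840,3.000)
cell (2,1): code 0100 → (2.512,2.000)–(3.000,1.810)
cell (2,2): code 1110 → (2.000,2.557)–(2.512,2.000)
cell (2,3): code 1001 → (3.000,3.825)–(2.000,3.262)
cell (3,1): code 0010 → (3.000,1.810)–(3.317,2.000)
cell (3,2): code 0011 → (3.317,2.000)–(3.851,3.000)
cell (3,3): code 0001 → (3.851,3.000)–(3.000,3.825)
total: 8 segments, chained into 1 closed loop(s), length Σ = 5.894243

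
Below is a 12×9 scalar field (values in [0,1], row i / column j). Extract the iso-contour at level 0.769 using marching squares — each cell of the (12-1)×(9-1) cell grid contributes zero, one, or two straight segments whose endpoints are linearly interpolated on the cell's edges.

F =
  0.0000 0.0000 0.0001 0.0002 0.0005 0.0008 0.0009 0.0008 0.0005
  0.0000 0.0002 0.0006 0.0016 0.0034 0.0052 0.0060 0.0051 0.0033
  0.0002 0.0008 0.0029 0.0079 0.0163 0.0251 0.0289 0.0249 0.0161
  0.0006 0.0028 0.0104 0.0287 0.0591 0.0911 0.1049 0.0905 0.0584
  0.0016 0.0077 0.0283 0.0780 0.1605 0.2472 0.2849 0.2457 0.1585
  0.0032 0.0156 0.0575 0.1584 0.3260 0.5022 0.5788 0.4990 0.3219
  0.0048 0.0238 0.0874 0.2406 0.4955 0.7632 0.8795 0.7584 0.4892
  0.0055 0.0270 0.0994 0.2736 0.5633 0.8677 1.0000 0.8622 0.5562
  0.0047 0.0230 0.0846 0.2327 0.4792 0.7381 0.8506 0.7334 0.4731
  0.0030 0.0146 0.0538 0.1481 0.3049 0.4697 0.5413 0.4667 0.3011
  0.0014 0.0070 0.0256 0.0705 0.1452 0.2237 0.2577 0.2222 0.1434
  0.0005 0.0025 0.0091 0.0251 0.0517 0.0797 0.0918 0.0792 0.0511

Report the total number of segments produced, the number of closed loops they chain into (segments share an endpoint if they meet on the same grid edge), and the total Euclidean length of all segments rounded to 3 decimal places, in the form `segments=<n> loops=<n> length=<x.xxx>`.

segments=12 loops=1 length=8.062

cell (5,5): code 0100 → (5.633,6.000)–(6.000,5.050)
cell (5,6): code 1000 → (6.000,6.912)–(5.633,6.000)
cell (6,4): code 0100 → (6.056,5.000)–(7.000,4.676)
cell (6,5): code 1110 → (6.000,5.050)–(6.056,5.000)
cell (6,6): code 1101 → (6.102,7.000)–(6.000,6.912)
cell (6,7): code 1000 → (7.000,7.305)–(6.102,7.000)
cell (7,4): code 0010 → (7.000,4.676)–(7.762,5.000)
cell (7,5): code 0111 → (7.762,5.000)–(8.000,5.275)
cell (7,6): code 1011 → (8.000,6.696)–(7.724,7.000)
cell (7,7): code 0001 → (7.724,7.000)–(7.000,7.305)
cell (8,5): code 0010 → (8.000,5.275)–(8.264,6.000)
cell (8,6): code 0001 → (8.264,6.000)–(8.000,6.696)
total: 12 segments, chained into 1 closed loop(s), length Σ = 8.061847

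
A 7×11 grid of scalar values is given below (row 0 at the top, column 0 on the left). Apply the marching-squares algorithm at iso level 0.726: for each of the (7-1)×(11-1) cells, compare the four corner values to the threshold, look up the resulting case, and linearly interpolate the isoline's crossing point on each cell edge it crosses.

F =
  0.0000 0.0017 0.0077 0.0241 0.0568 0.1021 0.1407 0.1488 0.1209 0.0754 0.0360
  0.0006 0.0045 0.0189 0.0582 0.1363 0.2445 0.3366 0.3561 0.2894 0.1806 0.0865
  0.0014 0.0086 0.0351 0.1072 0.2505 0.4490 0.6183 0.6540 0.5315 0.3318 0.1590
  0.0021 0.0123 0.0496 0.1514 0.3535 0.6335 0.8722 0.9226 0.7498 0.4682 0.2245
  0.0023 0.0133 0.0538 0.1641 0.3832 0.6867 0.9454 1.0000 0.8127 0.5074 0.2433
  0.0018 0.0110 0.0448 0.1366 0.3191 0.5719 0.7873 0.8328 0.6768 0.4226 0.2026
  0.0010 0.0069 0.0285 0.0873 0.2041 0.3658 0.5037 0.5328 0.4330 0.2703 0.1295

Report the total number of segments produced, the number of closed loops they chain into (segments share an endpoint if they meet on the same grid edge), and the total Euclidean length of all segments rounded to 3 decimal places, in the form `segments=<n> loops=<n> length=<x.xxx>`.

cell (2,5): code 0100 → (2.424,6.000)–(3.000,5.388)
cell (2,6): code 1100 → (2.268,7.000)–(2.424,6.000)
cell (2,7): code 1100 → (2.891,8.000)–(2.268,7.000)
cell (2,8): code 1000 → (3.000,8.085)–(2.891,8.000)
cell (3,5): code 0110 → (3.000,5.388)–(4.000,5.152)
cell (3,8): code 1001 → (4.000,8.284)–(3.000,8.085)
cell (4,5): code 0110 → (4.000,5.152)–(5.000,5.715)
cell (4,7): code 1011 → (5.000,7.685)–(4.638,8.000)
cell (4,8): code 0001 → (4.638,8.000)–(4.000,8.284)
cell (5,5): code 0010 → (5.000,5.715)–(5.216,6.000)
cell (5,6): code 0011 → (5.216,6.000)–(5.356,7.000)
cell (5,7): code 0001 → (5.356,7.000)–(5.000,7.685)
total: 12 segments, chained into 1 closed loop(s), length Σ = 9.680981

segments=12 loops=1 length=9.681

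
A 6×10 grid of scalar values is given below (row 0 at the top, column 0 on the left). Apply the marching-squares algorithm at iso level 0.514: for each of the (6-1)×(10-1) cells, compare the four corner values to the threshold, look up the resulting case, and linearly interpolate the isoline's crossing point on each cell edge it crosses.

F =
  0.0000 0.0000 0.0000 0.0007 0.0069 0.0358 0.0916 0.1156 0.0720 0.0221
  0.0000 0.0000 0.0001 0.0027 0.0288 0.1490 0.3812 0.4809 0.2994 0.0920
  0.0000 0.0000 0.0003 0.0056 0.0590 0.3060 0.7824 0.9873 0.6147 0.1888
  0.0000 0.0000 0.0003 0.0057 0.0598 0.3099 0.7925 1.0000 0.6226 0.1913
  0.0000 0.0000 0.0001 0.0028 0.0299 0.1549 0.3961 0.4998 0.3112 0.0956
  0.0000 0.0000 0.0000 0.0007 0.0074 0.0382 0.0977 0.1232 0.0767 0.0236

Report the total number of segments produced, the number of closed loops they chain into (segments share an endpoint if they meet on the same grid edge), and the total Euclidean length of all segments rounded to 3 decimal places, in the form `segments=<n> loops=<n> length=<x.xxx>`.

segments=10 loops=1 length=9.034

cell (1,5): code 0100 → (1.331,6.000)–(2.000,5.437)
cell (1,6): code 1100 → (1.065,7.000)–(1.331,6.000)
cell (1,7): code 1100 → (1.681,8.000)–(1.065,7.000)
cell (1,8): code 1000 → (2.000,8.236)–(1.681,8.000)
cell (2,5): code 0110 → (2.000,5.437)–(3.000,5.423)
cell (2,8): code 1001 → (3.000,8.252)–(2.000,8.236)
cell (3,5): code 0010 → (3.000,5.423)–(3.703,6.000)
cell (3,6): code 0011 → (3.703,6.000)–(3.972,7.000)
cell (3,7): code 0011 → (3.972,7.000)–(3.349,8.000)
cell (3,8): code 0001 → (3.349,8.000)–(3.000,8.252)
total: 10 segments, chained into 1 closed loop(s), length Σ = 9.034019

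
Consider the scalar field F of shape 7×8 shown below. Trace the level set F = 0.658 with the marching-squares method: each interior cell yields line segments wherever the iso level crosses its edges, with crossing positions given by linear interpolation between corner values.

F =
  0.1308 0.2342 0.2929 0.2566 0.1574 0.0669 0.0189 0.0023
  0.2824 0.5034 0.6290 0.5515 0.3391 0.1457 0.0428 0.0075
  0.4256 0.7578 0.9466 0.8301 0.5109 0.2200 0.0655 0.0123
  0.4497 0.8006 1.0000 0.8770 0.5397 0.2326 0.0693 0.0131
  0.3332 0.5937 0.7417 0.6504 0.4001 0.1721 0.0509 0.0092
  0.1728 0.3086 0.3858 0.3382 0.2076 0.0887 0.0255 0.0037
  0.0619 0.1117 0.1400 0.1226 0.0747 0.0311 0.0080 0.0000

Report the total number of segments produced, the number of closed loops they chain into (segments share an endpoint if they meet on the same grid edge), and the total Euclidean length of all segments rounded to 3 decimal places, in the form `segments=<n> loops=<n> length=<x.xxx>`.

segments=12 loops=1 length=9.640

cell (1,0): code 0100 → (1.608,1.000)–(2.000,0.700)
cell (1,1): code 1100 → (1.091,2.000)–(1.608,1.000)
cell (1,2): code 1100 → (1.382,3.000)–(1.091,2.000)
cell (1,3): code 1000 → (2.000,3.539)–(1.382,3.000)
cell (2,0): code 0110 → (2.000,0.700)–(3.000,0.594)
cell (2,3): code 1001 → (3.000,3.649)–(2.000,3.539)
cell (3,0): code 0010 → (3.000,0.594)–(3.689,1.000)
cell (3,1): code 0111 → (3.689,1.000)–(4.000,1.434)
cell (3,2): code 1011 → (4.000,2.917)–(3.966,3.000)
cell (3,3): code 0001 → (3.966,3.000)–(3.000,3.649)
cell (4,1): code 0010 → (4.000,1.434)–(4.235,2.000)
cell (4,2): code 0001 → (4.235,2.000)–(4.000,2.917)
total: 12 segments, chained into 1 closed loop(s), length Σ = 9.639879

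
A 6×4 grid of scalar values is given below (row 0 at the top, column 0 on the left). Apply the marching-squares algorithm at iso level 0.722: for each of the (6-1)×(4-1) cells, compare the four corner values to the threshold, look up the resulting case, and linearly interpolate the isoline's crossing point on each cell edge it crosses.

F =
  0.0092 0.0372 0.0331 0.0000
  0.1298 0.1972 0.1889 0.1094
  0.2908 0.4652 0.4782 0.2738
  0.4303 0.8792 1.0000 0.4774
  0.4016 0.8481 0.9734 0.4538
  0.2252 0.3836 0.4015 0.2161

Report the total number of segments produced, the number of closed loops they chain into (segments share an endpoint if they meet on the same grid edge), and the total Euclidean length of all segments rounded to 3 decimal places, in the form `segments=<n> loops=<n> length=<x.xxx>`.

segments=8 loops=1 length=6.344

cell (2,0): code 0100 → (2.620,1.000)–(3.000,0.650)
cell (2,1): code 1100 → (2.467,2.000)–(2.620,1.000)
cell (2,2): code 1000 → (3.000,2.532)–(2.467,2.000)
cell (3,0): code 0110 → (3.000,0.650)–(4.000,0.718)
cell (3,2): code 1001 → (4.000,2.484)–(3.000,2.532)
cell (4,0): code 0010 → (4.000,0.718)–(4.271,1.000)
cell (4,1): code 0011 → (4.271,1.000)–(4.440,2.000)
cell (4,2): code 0001 → (4.440,2.000)–(4.000,2.484)
total: 8 segments, chained into 1 closed loop(s), length Σ = 6.343989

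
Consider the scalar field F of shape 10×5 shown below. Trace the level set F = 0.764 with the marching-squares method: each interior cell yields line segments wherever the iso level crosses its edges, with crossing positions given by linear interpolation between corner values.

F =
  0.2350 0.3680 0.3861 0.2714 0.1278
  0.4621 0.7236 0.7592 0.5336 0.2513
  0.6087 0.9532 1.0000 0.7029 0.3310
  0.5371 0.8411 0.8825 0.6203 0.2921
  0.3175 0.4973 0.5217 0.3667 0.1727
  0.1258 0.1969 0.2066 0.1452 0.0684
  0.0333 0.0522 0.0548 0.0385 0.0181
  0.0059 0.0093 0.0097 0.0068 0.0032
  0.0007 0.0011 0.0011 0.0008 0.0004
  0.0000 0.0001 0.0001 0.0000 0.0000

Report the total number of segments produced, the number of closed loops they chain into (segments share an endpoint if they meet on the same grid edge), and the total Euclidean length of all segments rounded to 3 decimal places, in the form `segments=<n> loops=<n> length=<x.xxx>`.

cell (1,0): code 0100 → (1.176,1.000)–(2.000,0.451)
cell (1,1): code 1100 → (1.020,2.000)–(1.176,1.000)
cell (1,2): code 1000 → (2.000,2.794)–(1.020,2.000)
cell (2,0): code 0110 → (2.000,0.451)–(3.000,0.746)
cell (2,2): code 1001 → (3.000,2.452)–(2.000,2.794)
cell (3,0): code 0010 → (3.000,0.746)–(3.224,1.000)
cell (3,1): code 0011 → (3.224,1.000)–(3.328,2.000)
cell (3,2): code 0001 → (3.328,2.000)–(3.000,2.452)
total: 8 segments, chained into 1 closed loop(s), length Σ = 7.266343

segments=8 loops=1 length=7.266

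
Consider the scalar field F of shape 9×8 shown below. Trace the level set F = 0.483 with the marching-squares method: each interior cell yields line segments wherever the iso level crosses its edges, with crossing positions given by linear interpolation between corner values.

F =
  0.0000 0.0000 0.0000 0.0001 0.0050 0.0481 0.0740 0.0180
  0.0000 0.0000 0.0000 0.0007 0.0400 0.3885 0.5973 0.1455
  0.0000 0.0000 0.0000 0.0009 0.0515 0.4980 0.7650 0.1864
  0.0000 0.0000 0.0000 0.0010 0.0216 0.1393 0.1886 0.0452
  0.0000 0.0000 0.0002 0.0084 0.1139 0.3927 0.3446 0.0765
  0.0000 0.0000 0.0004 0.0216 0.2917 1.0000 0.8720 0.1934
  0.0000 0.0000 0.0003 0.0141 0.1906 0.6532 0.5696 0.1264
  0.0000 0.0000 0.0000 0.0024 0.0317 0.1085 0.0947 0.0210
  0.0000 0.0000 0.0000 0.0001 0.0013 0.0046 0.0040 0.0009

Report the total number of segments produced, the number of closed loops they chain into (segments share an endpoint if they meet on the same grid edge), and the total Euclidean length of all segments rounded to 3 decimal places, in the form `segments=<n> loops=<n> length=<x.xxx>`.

cell (0,5): code 0100 → (0.782,6.000)–(1.000,5.453)
cell (0,6): code 1000 → (1.000,6.253)–(0.782,6.000)
cell (1,4): code 0100 → (1.863,5.000)–(2.000,4.966)
cell (1,5): code 1110 → (1.000,5.453)–(1.863,5.000)
cell (1,6): code 1001 → (2.000,6.487)–(1.000,6.253)
cell (2,4): code 0010 → (2.000,4.966)–(2.042,5.000)
cell (2,5): code 0011 → (2.042,5.000)–(2.489,6.000)
cell (2,6): code 0001 → (2.489,6.000)–(2.000,6.487)
cell (4,4): code 0100 → (4.149,5.000)–(5.000,4.270)
cell (4,5): code 1100 → (4.262,6.000)–(4.149,5.000)
cell (4,6): code 1000 → (5.000,6.573)–(4.262,6.000)
cell (5,4): code 0110 → (5.000,4.270)–(6.000,4.632)
cell (5,6): code 1001 → (6.000,6.195)–(5.000,6.573)
cell (6,4): code 0010 → (6.000,4.632)–(6.312,5.000)
cell (6,5): code 0011 → (6.312,5.000)–(6.182,6.000)
cell (6,6): code 0001 → (6.182,6.000)–(6.000,6.195)
total: 16 segments, chained into 2 closed loop(s), length Σ = 11.858886

segments=16 loops=2 length=11.859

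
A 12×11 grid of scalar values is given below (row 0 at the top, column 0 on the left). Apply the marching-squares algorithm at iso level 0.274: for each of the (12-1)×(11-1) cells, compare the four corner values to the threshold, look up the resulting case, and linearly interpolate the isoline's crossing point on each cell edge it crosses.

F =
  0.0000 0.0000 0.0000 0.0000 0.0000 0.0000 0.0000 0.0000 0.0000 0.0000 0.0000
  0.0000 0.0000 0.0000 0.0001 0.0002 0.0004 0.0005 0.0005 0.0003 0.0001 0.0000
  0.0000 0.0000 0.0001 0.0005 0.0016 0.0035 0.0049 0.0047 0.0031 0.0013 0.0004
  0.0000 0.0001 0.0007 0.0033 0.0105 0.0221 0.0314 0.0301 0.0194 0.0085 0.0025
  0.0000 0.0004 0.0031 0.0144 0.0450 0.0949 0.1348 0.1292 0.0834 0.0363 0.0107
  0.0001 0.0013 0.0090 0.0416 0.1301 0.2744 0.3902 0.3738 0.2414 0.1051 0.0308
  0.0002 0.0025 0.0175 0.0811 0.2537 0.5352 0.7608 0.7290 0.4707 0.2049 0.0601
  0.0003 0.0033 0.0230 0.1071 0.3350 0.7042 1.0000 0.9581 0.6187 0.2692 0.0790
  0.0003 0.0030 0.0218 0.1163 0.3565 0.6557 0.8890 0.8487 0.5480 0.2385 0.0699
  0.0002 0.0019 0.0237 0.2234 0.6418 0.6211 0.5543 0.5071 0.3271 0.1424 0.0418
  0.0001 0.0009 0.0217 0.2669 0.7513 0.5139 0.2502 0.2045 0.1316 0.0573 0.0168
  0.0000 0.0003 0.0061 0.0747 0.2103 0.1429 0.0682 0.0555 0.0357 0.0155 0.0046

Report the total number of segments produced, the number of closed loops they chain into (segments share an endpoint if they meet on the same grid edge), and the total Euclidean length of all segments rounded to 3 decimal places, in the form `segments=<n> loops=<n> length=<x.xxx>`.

segments=22 loops=1 length=19.248

cell (4,4): code 0100 → (4.998,5.000)–(5.000,4.997)
cell (4,5): code 1100 → (4.545,6.000)–(4.998,5.000)
cell (4,6): code 1100 → (4.592,7.000)–(4.545,6.000)
cell (4,7): code 1000 → (5.000,7.754)–(4.592,7.000)
cell (5,4): code 0110 → (5.000,4.997)–(6.000,4.072)
cell (5,7): code 1101 → (5.142,8.000)–(5.000,7.754)
cell (5,8): code 1000 → (6.000,8.740)–(5.142,8.000)
cell (6,3): code 0100 → (6.250,4.000)–(7.000,3.732)
cell (6,4): code 1110 → (6.000,4.072)–(6.250,4.000)
cell (6,8): code 1001 → (7.000,8.986)–(6.000,8.740)
cell (7,3): code 0110 → (7.000,3.732)–(8.000,3.657)
cell (7,8): code 1001 → (8.000,8.885)–(7.000,8.986)
cell (8,3): code 0110 → (8.000,3.657)–(9.000,3.121)
cell (8,8): code 1001 → (9.000,8.287)–(8.000,8.885)
cell (9,3): code 0110 → (9.000,3.121)–(10.000,3.015)
cell (9,5): code 1011 → (10.000,5.910)–(9.922,6.000)
cell (9,6): code 0011 → (9.922,6.000)–(9.770,7.000)
cell (9,7): code 0011 → (9.770,7.000)–(9.272,8.000)
cell (9,8): code 0001 → (9.272,8.000)–(9.000,8.287)
cell (10,3): code 0010 → (10.000,3.015)–(10.882,4.000)
cell (10,4): code 0011 → (10.882,4.000)–(10.647,5.000)
cell (10,5): code 0001 → (10.647,5.000)–(10.000,5.910)
total: 22 segments, chained into 1 closed loop(s), length Σ = 19.248415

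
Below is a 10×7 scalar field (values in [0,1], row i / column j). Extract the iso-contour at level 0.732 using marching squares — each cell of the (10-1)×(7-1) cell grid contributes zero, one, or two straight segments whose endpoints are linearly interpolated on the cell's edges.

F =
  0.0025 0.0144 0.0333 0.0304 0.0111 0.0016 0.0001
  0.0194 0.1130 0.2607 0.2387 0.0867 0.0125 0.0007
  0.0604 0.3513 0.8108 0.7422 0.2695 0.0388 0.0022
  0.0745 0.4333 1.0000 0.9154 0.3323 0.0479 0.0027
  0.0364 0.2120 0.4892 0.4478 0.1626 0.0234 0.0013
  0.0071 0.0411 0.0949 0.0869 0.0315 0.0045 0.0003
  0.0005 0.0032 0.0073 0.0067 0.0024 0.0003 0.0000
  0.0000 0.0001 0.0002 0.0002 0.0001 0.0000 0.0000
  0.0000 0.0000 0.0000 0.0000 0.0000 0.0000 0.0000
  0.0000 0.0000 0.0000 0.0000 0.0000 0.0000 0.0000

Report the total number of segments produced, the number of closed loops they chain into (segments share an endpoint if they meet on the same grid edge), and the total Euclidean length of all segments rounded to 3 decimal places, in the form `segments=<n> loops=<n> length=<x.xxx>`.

cell (1,1): code 0100 → (1.857,2.000)–(2.000,1.829)
cell (1,2): code 1100 → (1.980,3.000)–(1.857,2.000)
cell (1,3): code 1000 → (2.000,3.022)–(1.980,3.000)
cell (2,1): code 0110 → (2.000,1.829)–(3.000,1.527)
cell (2,3): code 1001 → (3.000,3.315)–(2.000,3.022)
cell (3,1): code 0010 → (3.000,1.527)–(3.525,2.000)
cell (3,2): code 0011 → (3.525,2.000)–(3.392,3.000)
cell (3,3): code 0001 → (3.392,3.000)–(3.000,3.315)
total: 8 segments, chained into 1 closed loop(s), length Σ = 5.564876

segments=8 loops=1 length=5.565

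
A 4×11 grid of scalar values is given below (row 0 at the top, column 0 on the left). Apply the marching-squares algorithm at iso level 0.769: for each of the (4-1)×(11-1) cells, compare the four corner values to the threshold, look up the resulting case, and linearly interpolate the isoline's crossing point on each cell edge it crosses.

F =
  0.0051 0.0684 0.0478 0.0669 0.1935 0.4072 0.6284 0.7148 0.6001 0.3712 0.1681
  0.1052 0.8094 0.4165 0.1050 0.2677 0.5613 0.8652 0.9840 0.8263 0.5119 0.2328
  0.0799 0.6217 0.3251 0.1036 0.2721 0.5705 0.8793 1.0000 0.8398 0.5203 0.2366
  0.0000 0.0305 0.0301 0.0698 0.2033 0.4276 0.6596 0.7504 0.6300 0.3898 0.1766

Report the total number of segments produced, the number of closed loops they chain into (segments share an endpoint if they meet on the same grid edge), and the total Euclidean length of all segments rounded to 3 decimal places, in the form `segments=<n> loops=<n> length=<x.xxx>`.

cell (0,0): code 0100 → (0.945,1.000)–(1.000,0.943)
cell (0,1): code 1000 → (1.000,1.103)–(0.945,1.000)
cell (0,5): code 0100 → (0.594,6.000)–(1.000,5.683)
cell (0,6): code 1100 → (0.201,7.000)–(0.594,6.000)
cell (0,7): code 1100 → (0.747,8.000)–(0.201,7.000)
cell (0,8): code 1000 → (1.000,8.182)–(0.747,8.000)
cell (1,0): code 0010 → (1.000,0.943)–(1.215,1.000)
cell (1,1): code 0001 → (1.215,1.000)–(1.000,1.103)
cell (1,5): code 0110 → (1.000,5.683)–(2.000,5.643)
cell (1,8): code 1001 → (2.000,8.222)–(1.000,8.182)
cell (2,5): code 0010 → (2.000,5.643)–(2.502,6.000)
cell (2,6): code 0011 → (2.502,6.000)–(2.925,7.000)
cell (2,7): code 0011 → (2.925,7.000)–(2.337,8.000)
cell (2,8): code 0001 → (2.337,8.000)–(2.000,8.222)
total: 14 segments, chained into 2 closed loop(s), length Σ = 8.964663

segments=14 loops=2 length=8.965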